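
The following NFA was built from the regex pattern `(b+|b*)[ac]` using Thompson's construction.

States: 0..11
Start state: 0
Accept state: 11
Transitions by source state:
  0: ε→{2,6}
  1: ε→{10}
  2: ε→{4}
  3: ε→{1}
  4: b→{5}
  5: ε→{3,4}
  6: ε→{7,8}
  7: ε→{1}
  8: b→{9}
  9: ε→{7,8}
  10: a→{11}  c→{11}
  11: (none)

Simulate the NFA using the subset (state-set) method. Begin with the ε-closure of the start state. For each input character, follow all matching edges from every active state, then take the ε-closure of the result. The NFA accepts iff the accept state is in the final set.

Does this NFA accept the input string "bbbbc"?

initial (ε-close {0}): {0,1,2,4,6,7,8,10}
'b' @ 1: {1,3,4,5,7,8,9,10}
'b' @ 2: {1,3,4,5,7,8,9,10}
'b' @ 3: {1,3,4,5,7,8,9,10}
'b' @ 4: {1,3,4,5,7,8,9,10}
'c' @ 5: {11}  ✓accept
final: {11}; accept 11 in set

Answer: ACCEPT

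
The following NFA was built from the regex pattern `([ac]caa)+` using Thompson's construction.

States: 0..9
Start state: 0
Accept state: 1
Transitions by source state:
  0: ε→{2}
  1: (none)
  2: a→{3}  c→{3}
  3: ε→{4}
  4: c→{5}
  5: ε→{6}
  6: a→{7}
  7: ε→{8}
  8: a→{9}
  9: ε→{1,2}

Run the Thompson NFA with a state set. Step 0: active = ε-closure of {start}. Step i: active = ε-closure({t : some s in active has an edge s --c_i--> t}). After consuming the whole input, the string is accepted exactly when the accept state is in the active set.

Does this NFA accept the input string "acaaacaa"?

initial (ε-close {0}): {0,2}
'a' @ 1: {3,4}
'c' @ 2: {5,6}
'a' @ 3: {7,8}
'a' @ 4: {1,2,9}  [accepting]
'a' @ 5: {3,4}
'c' @ 6: {5,6}
'a' @ 7: {7,8}
'a' @ 8: {1,2,9}  [accepting]
end set {1,2,9} — state 1 in

Answer: ACCEPT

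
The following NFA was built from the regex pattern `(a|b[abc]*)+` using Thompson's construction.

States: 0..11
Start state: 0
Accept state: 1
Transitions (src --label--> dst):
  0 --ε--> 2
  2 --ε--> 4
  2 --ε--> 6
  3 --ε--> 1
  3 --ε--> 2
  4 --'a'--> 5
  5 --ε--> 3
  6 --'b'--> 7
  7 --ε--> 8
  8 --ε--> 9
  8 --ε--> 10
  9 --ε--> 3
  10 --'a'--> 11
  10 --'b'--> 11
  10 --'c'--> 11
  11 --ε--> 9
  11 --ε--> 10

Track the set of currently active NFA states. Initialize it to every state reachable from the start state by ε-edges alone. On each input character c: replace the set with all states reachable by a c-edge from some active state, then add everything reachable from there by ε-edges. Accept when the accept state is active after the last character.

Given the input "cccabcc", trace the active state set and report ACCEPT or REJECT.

Answer: REJECT

Steps:
initial (ε-close {0}): {0,2,4,6}
'c' @ 1: {}  — state set empty
rest 'ccabcc' ignored (set empty)
end set {} — state 1 not in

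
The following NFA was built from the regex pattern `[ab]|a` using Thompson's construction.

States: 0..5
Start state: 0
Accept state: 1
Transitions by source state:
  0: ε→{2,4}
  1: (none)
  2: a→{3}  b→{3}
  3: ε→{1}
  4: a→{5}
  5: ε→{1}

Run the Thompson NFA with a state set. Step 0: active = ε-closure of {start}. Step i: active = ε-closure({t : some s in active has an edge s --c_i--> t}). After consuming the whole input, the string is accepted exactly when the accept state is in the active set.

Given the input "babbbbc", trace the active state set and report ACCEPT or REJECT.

Answer: REJECT

Steps:
initial (ε-close {0}): {0,2,4}
'b' @ 1: {1,3}  (accept∈set)
'a' @ 2: {}  — no active states
rest 'bbbbc' ignored (set empty)
final: {}; accept 1 not in set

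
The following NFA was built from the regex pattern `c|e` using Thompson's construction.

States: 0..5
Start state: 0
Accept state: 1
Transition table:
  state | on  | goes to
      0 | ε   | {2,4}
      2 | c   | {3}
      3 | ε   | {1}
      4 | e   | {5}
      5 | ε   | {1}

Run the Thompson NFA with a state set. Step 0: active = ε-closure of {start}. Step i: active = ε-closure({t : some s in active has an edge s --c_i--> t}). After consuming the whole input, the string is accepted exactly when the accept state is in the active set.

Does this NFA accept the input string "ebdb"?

start: ε-closure({0}) = {0,2,4}
'e' @ 1: {1,5}  ✓accept
'b' @ 2: {}  — state set empty
rest 'db' ignored (set empty)
end set {} — state 1 not in

Answer: REJECT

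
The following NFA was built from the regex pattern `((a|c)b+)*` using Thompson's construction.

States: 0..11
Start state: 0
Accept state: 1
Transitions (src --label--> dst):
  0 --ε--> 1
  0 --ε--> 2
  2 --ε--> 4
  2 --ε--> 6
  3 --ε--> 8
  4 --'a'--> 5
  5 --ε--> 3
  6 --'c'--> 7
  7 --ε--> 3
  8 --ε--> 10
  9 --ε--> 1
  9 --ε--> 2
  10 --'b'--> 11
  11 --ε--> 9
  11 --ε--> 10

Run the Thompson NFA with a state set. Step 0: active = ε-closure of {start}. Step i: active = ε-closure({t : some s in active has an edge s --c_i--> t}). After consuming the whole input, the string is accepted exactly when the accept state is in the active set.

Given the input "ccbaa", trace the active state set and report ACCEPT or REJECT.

Answer: REJECT

Trace:
S₀ = ε-closure({0}) = {0,1,2,4,6}
'c' @ 1: {3,7,8,10}
'c' @ 2: {}  — no active states
rest 'baa' ignored (set empty)
after full input: {}  (accept=1 not in)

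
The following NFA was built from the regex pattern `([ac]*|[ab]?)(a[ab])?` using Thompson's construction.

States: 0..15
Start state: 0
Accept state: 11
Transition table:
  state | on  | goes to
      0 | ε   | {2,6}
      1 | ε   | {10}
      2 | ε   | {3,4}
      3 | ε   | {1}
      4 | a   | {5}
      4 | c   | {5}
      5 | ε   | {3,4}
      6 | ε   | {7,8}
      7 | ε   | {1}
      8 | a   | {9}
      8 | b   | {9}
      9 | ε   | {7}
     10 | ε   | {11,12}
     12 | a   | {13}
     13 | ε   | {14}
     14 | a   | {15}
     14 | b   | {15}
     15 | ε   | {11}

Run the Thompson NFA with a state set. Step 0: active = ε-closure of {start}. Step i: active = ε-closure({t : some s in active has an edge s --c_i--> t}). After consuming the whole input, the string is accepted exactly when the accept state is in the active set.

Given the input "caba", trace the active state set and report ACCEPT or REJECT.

Answer: REJECT

Derivation:
S₀ = ε-closure({0}) = {0,1,2,3,4,6,7,8,10,11,12}
'c' @ 1: {1,3,4,5,10,11,12}  [accepting]
'a' @ 2: {1,3,4,5,10,11,12,13,14}  [accepting]
'b' @ 3: {11,15}  [accepting]
'a' @ 4: {}  — dead — no transitions
end set {} — state 11 not in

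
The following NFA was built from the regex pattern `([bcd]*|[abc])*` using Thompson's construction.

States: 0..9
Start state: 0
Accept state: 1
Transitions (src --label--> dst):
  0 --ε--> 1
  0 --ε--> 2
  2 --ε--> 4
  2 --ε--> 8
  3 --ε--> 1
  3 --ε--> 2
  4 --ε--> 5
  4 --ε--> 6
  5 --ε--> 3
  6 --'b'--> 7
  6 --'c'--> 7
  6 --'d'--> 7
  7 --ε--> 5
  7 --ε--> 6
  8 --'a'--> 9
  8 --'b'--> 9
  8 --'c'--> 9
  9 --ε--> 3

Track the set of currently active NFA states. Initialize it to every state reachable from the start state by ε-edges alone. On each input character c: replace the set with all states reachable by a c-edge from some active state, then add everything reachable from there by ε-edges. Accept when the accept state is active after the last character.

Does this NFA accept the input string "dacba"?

Answer: ACCEPT

Derivation:
S₀ = ε-closure({0}) = {0,1,2,3,4,5,6,8}
'd' @ 1: {1,2,3,4,5,6,7,8}  [accepting]
'a' @ 2: {1,2,3,4,5,6,8,9}  [accepting]
'c' @ 3: {1,2,3,4,5,6,7,8,9}  [accepting]
'b' @ 4: {1,2,3,4,5,6,7,8,9}  [accepting]
'a' @ 5: {1,2,3,4,5,6,8,9}  [accepting]
after full input: {1,2,3,4,5,6,8,9}  (accept=1 in)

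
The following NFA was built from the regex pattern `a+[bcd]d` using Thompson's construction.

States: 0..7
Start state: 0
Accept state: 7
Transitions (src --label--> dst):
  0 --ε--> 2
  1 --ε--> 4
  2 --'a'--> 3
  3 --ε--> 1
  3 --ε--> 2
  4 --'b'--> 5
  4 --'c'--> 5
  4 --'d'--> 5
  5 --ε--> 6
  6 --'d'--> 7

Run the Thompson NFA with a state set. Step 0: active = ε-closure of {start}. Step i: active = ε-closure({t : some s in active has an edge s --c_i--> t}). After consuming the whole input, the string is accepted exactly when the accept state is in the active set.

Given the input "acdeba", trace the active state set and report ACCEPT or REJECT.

Answer: REJECT

Trace:
S₀ = ε-closure({0}) = {0,2}
'a' @ 1: {1,2,3,4}
'c' @ 2: {5,6}
'd' @ 3: {7}  [accepting]
'e' @ 4: {}  — no active states
rest 'ba' ignored (set empty)
after full input: {}  (accept=7 not in)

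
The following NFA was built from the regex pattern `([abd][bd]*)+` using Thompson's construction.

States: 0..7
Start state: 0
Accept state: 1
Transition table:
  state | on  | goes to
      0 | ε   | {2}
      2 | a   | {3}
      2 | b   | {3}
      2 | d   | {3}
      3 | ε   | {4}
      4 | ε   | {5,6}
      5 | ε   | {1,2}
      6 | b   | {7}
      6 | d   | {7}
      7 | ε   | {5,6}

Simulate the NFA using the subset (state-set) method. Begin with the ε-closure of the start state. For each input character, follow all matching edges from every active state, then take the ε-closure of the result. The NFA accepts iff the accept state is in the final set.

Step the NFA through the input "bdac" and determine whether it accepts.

start: ε-closure({0}) = {0,2}
'b' @ 1: {1,2,3,4,5,6}  [accepting]
'd' @ 2: {1,2,3,4,5,6,7}  [accepting]
'a' @ 3: {1,2,3,4,5,6}  [accepting]
'c' @ 4: {}  — no active states
after full input: {}  (accept=1 not in)

Answer: REJECT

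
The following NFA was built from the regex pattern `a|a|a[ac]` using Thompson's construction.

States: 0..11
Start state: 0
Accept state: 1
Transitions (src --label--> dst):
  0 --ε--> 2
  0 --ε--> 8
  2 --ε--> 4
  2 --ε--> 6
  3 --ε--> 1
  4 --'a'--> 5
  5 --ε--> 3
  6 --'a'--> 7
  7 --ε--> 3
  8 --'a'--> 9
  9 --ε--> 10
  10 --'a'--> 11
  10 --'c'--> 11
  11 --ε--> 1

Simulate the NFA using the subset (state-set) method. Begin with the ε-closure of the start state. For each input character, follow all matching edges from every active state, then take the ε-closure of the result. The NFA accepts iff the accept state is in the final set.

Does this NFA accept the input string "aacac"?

Answer: REJECT

Derivation:
start: ε-closure({0}) = {0,2,4,6,8}
'a' @ 1: {1,3,5,7,9,10}  (accept∈set)
'a' @ 2: {1,11}  (accept∈set)
'c' @ 3: {}  — dead — no transitions
rest 'ac' ignored (set empty)
after full input: {}  (accept=1 not in)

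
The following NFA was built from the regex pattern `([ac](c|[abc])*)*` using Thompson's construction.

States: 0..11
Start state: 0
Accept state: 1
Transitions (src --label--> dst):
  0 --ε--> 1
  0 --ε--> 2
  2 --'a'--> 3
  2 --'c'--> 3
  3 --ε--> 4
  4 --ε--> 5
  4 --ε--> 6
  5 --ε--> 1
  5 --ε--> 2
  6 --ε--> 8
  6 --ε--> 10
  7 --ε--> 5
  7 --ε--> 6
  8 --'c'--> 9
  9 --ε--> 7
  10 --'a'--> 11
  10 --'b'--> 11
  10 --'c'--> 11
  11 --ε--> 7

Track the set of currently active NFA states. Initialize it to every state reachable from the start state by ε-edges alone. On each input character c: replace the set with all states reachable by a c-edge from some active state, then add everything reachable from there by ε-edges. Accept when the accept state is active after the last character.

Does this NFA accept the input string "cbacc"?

Answer: ACCEPT

Steps:
start: ε-closure({0}) = {0,1,2}
'c' @ 1: {1,2,3,4,5,6,8,10}  (accept∈set)
'b' @ 2: {1,2,5,6,7,8,10,11}  (accept∈set)
'a' @ 3: {1,2,3,4,5,6,7,8,10,11}  (accept∈set)
'c' @ 4: {1,2,3,4,5,6,7,8,9,10,11}  (accept∈set)
'c' @ 5: {1,2,3,4,5,6,7,8,9,10,11}  (accept∈set)
after full input: {1,2,3,4,5,6,7,8,9,10,11}  (accept=1 in)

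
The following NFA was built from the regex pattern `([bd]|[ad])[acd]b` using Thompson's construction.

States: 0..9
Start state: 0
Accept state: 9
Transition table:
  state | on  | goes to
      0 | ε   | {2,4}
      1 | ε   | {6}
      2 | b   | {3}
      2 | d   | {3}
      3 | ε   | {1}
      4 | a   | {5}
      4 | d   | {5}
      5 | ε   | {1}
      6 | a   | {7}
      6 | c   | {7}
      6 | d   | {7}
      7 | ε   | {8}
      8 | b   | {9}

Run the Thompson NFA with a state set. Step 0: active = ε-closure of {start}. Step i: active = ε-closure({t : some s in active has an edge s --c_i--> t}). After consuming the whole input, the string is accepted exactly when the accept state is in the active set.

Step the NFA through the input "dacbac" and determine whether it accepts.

S₀ = ε-closure({0}) = {0,2,4}
'd' @ 1: {1,3,5,6}
'a' @ 2: {7,8}
'c' @ 3: {}  — dead — no transitions
rest 'bac' ignored (set empty)
end set {} — state 9 not in

Answer: REJECT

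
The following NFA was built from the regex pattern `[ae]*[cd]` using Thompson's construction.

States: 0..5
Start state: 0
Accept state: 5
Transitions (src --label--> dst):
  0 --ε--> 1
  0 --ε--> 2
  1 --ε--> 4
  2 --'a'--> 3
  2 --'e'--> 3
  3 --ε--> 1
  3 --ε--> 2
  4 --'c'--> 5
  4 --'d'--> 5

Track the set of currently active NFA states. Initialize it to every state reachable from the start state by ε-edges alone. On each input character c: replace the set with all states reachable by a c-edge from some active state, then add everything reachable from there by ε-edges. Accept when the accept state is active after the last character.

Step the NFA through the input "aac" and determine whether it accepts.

initial (ε-close {0}): {0,1,2,4}
'a' @ 1: {1,2,3,4}
'a' @ 2: {1,2,3,4}
'c' @ 3: {5}  (accept∈set)
end set {5} — state 5 in

Answer: ACCEPT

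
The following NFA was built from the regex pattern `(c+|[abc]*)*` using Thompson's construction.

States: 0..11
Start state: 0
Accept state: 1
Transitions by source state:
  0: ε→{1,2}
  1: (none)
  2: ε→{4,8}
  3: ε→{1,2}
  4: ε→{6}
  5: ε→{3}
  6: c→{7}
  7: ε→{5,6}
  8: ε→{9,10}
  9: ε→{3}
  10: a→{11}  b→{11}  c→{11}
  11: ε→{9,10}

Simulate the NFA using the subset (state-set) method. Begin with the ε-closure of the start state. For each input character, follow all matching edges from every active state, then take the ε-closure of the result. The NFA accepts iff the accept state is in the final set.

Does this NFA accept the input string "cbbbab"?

Answer: ACCEPT

Derivation:
start: ε-closure({0}) = {0,1,2,3,4,6,8,9,10}
'c' @ 1: {1,2,3,4,5,6,7,8,9,10,11}  (accept∈set)
'b' @ 2: {1,2,3,4,6,8,9,10,11}  (accept∈set)
'b' @ 3: {1,2,3,4,6,8,9,10,11}  (accept∈set)
'b' @ 4: {1,2,3,4,6,8,9,10,11}  (accept∈set)
'a' @ 5: {1,2,3,4,6,8,9,10,11}  (accept∈set)
'b' @ 6: {1,2,3,4,6,8,9,10,11}  (accept∈set)
end set {1,2,3,4,6,8,9,10,11} — state 1 in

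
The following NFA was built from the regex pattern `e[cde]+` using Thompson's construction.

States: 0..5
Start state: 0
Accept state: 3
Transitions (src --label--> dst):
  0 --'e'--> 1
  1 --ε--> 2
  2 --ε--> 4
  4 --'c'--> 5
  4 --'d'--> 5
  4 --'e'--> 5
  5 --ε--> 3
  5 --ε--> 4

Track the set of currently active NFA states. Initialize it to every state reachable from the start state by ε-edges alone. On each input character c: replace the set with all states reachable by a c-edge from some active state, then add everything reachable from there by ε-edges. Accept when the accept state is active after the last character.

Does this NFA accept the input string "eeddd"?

start: ε-closure({0}) = {0}
'e' @ 1: {1,2,4}
'e' @ 2: {3,4,5}  ✓accept
'd' @ 3: {3,4,5}  ✓accept
'd' @ 4: {3,4,5}  ✓accept
'd' @ 5: {3,4,5}  ✓accept
final: {3,4,5}; accept 3 in set

Answer: ACCEPT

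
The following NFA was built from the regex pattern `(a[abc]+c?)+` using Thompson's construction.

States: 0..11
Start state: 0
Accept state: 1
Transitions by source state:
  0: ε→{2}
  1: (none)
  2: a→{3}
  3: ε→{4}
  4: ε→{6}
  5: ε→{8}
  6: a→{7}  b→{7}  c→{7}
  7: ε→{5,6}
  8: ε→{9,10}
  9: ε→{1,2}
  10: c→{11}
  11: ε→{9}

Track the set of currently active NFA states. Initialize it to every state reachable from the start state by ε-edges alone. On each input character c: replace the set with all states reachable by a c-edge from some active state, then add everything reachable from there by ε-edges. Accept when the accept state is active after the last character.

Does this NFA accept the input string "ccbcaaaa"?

initial (ε-close {0}): {0,2}
'c' @ 1: {}  — state set empty
rest 'cbcaaaa' ignored (set empty)
end set {} — state 1 not in

Answer: REJECT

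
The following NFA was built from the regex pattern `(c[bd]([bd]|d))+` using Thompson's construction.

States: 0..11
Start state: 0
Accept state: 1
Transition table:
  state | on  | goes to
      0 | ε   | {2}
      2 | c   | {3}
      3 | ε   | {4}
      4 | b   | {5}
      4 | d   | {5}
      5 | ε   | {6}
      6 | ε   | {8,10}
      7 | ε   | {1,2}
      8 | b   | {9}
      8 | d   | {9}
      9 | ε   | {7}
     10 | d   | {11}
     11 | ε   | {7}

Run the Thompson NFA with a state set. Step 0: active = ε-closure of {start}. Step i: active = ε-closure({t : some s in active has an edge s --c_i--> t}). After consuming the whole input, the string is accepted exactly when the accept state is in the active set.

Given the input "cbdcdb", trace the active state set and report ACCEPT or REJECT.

start: ε-closure({0}) = {0,2}
'c' @ 1: {3,4}
'b' @ 2: {5,6,8,10}
'd' @ 3: {1,2,7,9,11}  [accepting]
'c' @ 4: {3,4}
'd' @ 5: {5,6,8,10}
'b' @ 6: {1,2,7,9}  [accepting]
final: {1,2,7,9}; accept 1 in set

Answer: ACCEPT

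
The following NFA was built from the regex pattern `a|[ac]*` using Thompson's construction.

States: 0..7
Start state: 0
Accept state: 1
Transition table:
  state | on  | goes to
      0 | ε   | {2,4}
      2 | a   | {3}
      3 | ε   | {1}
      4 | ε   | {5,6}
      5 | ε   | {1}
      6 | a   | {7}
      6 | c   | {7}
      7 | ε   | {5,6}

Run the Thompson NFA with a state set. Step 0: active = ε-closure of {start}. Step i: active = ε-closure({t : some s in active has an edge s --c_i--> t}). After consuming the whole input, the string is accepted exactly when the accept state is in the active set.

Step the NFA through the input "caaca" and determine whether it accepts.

S₀ = ε-closure({0}) = {0,1,2,4,5,6}
'c' @ 1: {1,5,6,7}  (accept∈set)
'a' @ 2: {1,5,6,7}  (accept∈set)
'a' @ 3: {1,5,6,7}  (accept∈set)
'c' @ 4: {1,5,6,7}  (accept∈set)
'a' @ 5: {1,5,6,7}  (accept∈set)
after full input: {1,5,6,7}  (accept=1 in)

Answer: ACCEPT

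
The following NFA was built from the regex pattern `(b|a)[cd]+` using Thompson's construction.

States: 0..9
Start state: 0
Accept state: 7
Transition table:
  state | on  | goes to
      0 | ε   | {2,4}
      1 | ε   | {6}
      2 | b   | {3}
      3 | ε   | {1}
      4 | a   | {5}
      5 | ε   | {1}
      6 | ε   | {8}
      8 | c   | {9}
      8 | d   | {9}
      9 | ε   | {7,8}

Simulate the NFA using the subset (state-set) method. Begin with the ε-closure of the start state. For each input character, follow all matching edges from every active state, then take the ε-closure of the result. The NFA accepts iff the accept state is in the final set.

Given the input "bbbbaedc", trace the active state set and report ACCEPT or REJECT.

Answer: REJECT

Steps:
S₀ = ε-closure({0}) = {0,2,4}
'b' @ 1: {1,3,6,8}
'b' @ 2: {}  — dead — no transitions
rest 'bbaedc' ignored (set empty)
end set {} — state 7 not in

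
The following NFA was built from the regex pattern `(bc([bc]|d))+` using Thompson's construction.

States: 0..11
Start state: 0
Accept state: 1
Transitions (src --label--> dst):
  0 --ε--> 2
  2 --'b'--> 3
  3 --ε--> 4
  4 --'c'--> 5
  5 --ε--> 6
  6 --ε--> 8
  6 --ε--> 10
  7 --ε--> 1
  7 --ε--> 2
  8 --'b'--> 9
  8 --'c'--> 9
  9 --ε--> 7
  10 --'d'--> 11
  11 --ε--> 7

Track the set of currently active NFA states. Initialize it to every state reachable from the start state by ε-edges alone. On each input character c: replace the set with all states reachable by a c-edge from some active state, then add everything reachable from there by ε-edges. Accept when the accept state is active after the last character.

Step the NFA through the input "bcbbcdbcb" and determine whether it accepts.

start: ε-closure({0}) = {0,2}
'b' @ 1: {3,4}
'c' @ 2: {5,6,8,10}
'b' @ 3: {1,2,7,9}  (accept∈set)
'b' @ 4: {3,4}
'c' @ 5: {5,6,8,10}
'd' @ 6: {1,2,7,11}  (accept∈set)
'b' @ 7: {3,4}
'c' @ 8: {5,6,8,10}
'b' @ 9: {1,2,7,9}  (accept∈set)
after full input: {1,2,7,9}  (accept=1 in)

Answer: ACCEPT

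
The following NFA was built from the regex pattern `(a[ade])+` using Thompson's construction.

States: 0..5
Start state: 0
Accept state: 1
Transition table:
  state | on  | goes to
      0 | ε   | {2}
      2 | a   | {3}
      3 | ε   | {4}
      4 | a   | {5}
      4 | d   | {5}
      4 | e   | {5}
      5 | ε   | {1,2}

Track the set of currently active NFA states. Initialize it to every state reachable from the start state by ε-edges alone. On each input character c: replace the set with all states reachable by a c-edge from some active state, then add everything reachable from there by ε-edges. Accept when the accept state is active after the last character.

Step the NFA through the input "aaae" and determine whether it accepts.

initial (ε-close {0}): {0,2}
'a' @ 1: {3,4}
'a' @ 2: {1,2,5}  [accepting]
'a' @ 3: {3,4}
'e' @ 4: {1,2,5}  [accepting]
after full input: {1,2,5}  (accept=1 in)

Answer: ACCEPT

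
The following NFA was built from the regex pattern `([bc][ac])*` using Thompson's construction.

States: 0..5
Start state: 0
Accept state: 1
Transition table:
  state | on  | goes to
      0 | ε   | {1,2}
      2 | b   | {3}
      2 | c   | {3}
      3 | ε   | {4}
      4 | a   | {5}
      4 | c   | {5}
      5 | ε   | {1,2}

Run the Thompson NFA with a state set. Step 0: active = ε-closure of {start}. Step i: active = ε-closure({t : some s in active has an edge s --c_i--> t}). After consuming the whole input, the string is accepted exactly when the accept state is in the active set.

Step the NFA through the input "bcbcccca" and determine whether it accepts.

Answer: ACCEPT

Derivation:
initial (ε-close {0}): {0,1,2}
'b' @ 1: {3,4}
'c' @ 2: {1,2,5}  [accepting]
'b' @ 3: {3,4}
'c' @ 4: {1,2,5}  [accepting]
'c' @ 5: {3,4}
'c' @ 6: {1,2,5}  [accepting]
'c' @ 7: {3,4}
'a' @ 8: {1,2,5}  [accepting]
final: {1,2,5}; accept 1 in set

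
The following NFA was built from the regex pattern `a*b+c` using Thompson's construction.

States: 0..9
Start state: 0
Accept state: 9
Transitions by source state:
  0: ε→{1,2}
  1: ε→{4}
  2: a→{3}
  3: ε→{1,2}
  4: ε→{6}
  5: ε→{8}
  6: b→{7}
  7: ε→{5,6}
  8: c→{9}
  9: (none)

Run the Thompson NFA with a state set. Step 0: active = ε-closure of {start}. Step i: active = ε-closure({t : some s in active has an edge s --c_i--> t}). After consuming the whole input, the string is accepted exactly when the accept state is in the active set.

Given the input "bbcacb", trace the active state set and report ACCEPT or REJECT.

S₀ = ε-closure({0}) = {0,1,2,4,6}
'b' @ 1: {5,6,7,8}
'b' @ 2: {5,6,7,8}
'c' @ 3: {9}  (accept∈set)
'a' @ 4: {}  — state set empty
rest 'cb' ignored (set empty)
after full input: {}  (accept=9 not in)

Answer: REJECT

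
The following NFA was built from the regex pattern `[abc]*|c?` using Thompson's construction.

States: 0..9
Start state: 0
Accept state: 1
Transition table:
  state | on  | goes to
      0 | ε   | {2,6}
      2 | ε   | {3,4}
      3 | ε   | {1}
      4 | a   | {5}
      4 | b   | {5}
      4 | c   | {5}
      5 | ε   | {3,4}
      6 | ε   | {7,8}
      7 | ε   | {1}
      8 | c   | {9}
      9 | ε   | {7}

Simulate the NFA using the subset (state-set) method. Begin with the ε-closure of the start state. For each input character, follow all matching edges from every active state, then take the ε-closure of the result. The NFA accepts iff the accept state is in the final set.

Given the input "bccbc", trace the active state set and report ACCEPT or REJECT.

Answer: ACCEPT

Derivation:
initial (ε-close {0}): {0,1,2,3,4,6,7,8}
'b' @ 1: {1,3,4,5}  ✓accept
'c' @ 2: {1,3,4,5}  ✓accept
'c' @ 3: {1,3,4,5}  ✓accept
'b' @ 4: {1,3,4,5}  ✓accept
'c' @ 5: {1,3,4,5}  ✓accept
after full input: {1,3,4,5}  (accept=1 in)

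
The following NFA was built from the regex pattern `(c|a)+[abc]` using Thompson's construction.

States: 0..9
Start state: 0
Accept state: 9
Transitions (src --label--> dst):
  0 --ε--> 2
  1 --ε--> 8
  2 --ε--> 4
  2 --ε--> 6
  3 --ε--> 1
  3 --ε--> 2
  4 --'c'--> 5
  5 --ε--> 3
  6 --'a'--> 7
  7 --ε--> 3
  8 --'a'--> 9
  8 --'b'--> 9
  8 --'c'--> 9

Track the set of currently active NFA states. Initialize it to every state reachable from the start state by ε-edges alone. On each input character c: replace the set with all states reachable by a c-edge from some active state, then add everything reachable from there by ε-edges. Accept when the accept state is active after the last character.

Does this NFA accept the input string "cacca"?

Answer: ACCEPT

Trace:
start: ε-closure({0}) = {0,2,4,6}
'c' @ 1: {1,2,3,4,5,6,8}
'a' @ 2: {1,2,3,4,6,7,8,9}  ✓accept
'c' @ 3: {1,2,3,4,5,6,8,9}  ✓accept
'c' @ 4: {1,2,3,4,5,6,8,9}  ✓accept
'a' @ 5: {1,2,3,4,6,7,8,9}  ✓accept
final: {1,2,3,4,6,7,8,9}; accept 9 in set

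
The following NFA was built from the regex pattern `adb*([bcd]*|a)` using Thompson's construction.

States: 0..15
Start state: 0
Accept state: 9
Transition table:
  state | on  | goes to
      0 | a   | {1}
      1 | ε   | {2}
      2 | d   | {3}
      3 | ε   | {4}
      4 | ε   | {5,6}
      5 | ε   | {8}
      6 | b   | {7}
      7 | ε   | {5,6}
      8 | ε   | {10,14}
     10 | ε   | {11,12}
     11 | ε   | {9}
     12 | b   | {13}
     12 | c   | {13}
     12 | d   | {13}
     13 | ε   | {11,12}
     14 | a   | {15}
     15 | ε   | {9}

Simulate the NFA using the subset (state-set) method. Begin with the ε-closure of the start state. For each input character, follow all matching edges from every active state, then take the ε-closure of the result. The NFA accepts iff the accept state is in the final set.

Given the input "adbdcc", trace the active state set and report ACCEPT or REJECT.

start: ε-closure({0}) = {0}
'a' @ 1: {1,2}
'd' @ 2: {3,4,5,6,8,9,10,11,12,14}  (accept∈set)
'b' @ 3: {5,6,7,8,9,10,11,12,13,14}  (accept∈set)
'd' @ 4: {9,11,12,13}  (accept∈set)
'c' @ 5: {9,11,12,13}  (accept∈set)
'c' @ 6: {9,11,12,13}  (accept∈set)
final: {9,11,12,13}; accept 9 in set

Answer: ACCEPT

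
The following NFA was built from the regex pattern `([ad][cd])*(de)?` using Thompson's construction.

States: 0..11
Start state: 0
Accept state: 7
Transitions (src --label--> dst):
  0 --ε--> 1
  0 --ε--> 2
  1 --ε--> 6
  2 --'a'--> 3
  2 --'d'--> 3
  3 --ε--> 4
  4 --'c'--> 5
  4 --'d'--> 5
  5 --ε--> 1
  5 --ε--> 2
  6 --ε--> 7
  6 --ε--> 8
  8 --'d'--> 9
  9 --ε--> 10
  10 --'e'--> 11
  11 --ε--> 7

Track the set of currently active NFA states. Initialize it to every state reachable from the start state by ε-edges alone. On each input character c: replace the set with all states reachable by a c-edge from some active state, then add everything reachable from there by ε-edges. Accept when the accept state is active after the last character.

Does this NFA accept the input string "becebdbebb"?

start: ε-closure({0}) = {0,1,2,6,7,8}
'b' @ 1: {}  — dead — no transitions
rest 'ecebdbebb' ignored (set empty)
after full input: {}  (accept=7 not in)

Answer: REJECT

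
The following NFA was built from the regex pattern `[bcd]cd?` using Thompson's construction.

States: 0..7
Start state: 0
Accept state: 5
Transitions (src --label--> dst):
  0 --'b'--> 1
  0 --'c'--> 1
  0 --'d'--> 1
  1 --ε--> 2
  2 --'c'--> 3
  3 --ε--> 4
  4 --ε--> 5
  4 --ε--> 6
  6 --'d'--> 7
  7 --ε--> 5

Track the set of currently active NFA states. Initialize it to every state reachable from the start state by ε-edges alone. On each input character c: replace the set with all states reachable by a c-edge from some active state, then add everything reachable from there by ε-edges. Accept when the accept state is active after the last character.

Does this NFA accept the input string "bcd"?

initial (ε-close {0}): {0}
'b' @ 1: {1,2}
'c' @ 2: {3,4,5,6}  [accepting]
'd' @ 3: {5,7}  [accepting]
final: {5,7}; accept 5 in set

Answer: ACCEPT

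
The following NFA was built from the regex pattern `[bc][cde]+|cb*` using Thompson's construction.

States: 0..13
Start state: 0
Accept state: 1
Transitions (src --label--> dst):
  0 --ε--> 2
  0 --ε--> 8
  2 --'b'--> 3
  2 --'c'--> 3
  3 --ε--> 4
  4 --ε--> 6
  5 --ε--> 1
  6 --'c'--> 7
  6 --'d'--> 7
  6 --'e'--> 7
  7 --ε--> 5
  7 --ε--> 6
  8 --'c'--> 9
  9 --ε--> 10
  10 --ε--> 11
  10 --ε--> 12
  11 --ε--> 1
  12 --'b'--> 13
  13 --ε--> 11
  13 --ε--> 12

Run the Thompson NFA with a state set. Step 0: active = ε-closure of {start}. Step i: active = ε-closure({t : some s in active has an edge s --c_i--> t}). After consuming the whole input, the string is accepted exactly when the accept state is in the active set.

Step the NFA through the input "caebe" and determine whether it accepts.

Answer: REJECT

Trace:
initial (ε-close {0}): {0,2,8}
'c' @ 1: {1,3,4,6,9,10,11,12}  (accept∈set)
'a' @ 2: {}  — state set empty
rest 'ebe' ignored (set empty)
end set {} — state 1 not in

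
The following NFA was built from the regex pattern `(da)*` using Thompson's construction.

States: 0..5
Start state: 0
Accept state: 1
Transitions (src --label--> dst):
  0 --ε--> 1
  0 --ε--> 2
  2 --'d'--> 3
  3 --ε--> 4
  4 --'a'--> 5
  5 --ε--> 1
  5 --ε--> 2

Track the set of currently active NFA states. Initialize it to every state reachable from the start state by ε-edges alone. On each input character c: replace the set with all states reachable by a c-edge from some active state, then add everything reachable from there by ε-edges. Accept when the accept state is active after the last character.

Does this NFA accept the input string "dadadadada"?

initial (ε-close {0}): {0,1,2}
'd' @ 1: {3,4}
'a' @ 2: {1,2,5}  (accept∈set)
'd' @ 3: {3,4}
'a' @ 4: {1,2,5}  (accept∈set)
'd' @ 5: {3,4}
'a' @ 6: {1,2,5}  (accept∈set)
'd' @ 7: {3,4}
'a' @ 8: {1,2,5}  (accept∈set)
'd' @ 9: {3,4}
'a' @ 10: {1,2,5}  (accept∈set)
end set {1,2,5} — state 1 in

Answer: ACCEPT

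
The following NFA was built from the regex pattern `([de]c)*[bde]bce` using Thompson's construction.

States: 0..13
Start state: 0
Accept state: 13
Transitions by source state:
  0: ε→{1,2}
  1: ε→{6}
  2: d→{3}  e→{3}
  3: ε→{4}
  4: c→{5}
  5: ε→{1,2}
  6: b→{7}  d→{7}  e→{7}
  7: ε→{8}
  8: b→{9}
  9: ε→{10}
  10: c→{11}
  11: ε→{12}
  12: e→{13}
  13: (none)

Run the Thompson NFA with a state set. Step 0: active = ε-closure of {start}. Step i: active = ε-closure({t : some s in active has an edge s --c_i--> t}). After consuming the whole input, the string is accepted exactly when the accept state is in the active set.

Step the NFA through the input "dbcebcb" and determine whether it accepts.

initial (ε-close {0}): {0,1,2,6}
'd' @ 1: {3,4,7,8}
'b' @ 2: {9,10}
'c' @ 3: {11,12}
'e' @ 4: {13}  ✓accept
'b' @ 5: {}  — no active states
rest 'cb' ignored (set empty)
final: {}; accept 13 not in set

Answer: REJECT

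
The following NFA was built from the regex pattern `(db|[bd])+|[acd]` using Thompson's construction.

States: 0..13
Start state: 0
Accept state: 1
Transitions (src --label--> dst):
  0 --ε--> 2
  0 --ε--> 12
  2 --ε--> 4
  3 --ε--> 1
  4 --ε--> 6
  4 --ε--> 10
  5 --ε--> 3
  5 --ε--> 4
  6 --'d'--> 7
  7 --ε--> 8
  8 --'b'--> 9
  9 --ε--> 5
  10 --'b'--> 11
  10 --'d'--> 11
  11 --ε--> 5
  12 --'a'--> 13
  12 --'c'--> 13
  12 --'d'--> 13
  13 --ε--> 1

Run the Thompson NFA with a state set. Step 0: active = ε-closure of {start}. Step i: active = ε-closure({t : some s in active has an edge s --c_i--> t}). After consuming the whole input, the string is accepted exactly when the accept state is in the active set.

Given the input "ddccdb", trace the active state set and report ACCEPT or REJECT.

initial (ε-close {0}): {0,2,4,6,10,12}
'd' @ 1: {1,3,4,5,6,7,8,10,11,13}  ✓accept
'd' @ 2: {1,3,4,5,6,7,8,10,11}  ✓accept
'c' @ 3: {}  — no active states
rest 'cdb' ignored (set empty)
end set {} — state 1 not in

Answer: REJECT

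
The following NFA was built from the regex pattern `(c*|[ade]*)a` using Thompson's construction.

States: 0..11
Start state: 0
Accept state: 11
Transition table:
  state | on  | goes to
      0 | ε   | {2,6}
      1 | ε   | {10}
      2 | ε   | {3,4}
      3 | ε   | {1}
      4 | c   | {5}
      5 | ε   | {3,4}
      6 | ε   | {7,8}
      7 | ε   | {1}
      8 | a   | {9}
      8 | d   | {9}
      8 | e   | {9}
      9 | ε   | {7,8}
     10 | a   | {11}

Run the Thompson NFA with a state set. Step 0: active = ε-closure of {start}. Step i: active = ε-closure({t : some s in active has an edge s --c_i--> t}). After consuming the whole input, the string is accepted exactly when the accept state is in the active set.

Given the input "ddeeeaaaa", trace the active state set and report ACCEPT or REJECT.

initial (ε-close {0}): {0,1,2,3,4,6,7,8,10}
'd' @ 1: {1,7,8,9,10}
'd' @ 2: {1,7,8,9,10}
'e' @ 3: {1,7,8,9,10}
'e' @ 4: {1,7,8,9,10}
'e' @ 5: {1,7,8,9,10}
'a' @ 6: {1,7,8,9,10,11}  ✓accept
'a' @ 7: {1,7,8,9,10,11}  ✓accept
'a' @ 8: {1,7,8,9,10,11}  ✓accept
'a' @ 9: {1,7,8,9,10,11}  ✓accept
final: {1,7,8,9,10,11}; accept 11 in set

Answer: ACCEPT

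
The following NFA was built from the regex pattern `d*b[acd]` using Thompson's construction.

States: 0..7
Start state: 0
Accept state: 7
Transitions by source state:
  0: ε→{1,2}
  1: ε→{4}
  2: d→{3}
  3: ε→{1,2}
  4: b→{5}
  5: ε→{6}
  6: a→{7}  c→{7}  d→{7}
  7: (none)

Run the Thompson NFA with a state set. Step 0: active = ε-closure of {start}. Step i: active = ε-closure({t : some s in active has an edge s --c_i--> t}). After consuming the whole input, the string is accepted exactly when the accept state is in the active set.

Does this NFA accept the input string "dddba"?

S₀ = ε-closure({0}) = {0,1,2,4}
'd' @ 1: {1,2,3,4}
'd' @ 2: {1,2,3,4}
'd' @ 3: {1,2,3,4}
'b' @ 4: {5,6}
'a' @ 5: {7}  (accept∈set)
final: {7}; accept 7 in set

Answer: ACCEPT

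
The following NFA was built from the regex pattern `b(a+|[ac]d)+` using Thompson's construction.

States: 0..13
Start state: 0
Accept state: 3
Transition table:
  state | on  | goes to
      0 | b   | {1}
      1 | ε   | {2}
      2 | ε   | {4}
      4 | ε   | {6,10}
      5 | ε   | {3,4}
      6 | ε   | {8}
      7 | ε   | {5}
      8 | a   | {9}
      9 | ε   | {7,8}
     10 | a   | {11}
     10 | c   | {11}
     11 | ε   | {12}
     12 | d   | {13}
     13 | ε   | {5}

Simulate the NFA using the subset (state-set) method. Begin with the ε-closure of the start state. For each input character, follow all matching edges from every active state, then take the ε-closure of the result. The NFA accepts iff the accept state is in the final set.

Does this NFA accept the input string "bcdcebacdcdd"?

Answer: REJECT

Steps:
start: ε-closure({0}) = {0}
'b' @ 1: {1,2,4,6,8,10}
'c' @ 2: {11,12}
'd' @ 3: {3,4,5,6,8,10,13}  (accept∈set)
'c' @ 4: {11,12}
'e' @ 5: {}  — no active states
rest 'bacdcdd' ignored (set empty)
after full input: {}  (accept=3 not in)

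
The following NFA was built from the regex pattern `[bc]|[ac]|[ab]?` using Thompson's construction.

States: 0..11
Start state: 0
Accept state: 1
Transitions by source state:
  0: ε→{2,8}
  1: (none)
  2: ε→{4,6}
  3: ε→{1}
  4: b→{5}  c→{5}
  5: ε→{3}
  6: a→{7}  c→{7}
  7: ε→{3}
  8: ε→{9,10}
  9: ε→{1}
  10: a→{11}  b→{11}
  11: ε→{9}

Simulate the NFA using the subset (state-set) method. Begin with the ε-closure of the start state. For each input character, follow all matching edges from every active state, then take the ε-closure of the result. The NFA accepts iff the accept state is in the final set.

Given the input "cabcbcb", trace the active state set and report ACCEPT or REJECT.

Answer: REJECT

Derivation:
start: ε-closure({0}) = {0,1,2,4,6,8,9,10}
'c' @ 1: {1,3,5,7}  (accept∈set)
'a' @ 2: {}  — dead — no transitions
rest 'bcbcb' ignored (set empty)
end set {} — state 1 not in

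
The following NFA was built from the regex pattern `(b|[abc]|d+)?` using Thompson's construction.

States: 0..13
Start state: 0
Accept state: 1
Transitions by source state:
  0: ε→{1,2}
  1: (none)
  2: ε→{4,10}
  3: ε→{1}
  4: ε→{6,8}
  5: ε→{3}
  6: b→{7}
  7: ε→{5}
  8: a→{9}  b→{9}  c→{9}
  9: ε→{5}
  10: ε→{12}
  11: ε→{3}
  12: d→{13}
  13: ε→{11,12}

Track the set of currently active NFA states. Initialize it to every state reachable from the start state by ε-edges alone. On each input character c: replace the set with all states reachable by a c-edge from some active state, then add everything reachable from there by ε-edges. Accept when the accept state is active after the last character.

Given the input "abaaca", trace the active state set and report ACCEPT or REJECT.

Answer: REJECT

Derivation:
start: ε-closure({0}) = {0,1,2,4,6,8,10,12}
'a' @ 1: {1,3,5,9}  ✓accept
'b' @ 2: {}  — state set empty
rest 'aaca' ignored (set empty)
end set {} — state 1 not in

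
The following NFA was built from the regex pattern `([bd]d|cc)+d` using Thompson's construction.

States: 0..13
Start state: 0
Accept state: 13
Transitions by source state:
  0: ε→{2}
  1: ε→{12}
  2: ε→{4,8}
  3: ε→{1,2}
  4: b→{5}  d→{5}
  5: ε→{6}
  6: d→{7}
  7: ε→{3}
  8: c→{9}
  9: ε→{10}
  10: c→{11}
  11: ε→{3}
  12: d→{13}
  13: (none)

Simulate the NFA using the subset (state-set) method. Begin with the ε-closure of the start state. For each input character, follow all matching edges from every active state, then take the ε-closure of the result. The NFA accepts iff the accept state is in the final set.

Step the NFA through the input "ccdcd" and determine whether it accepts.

initial (ε-close {0}): {0,2,4,8}
'c' @ 1: {9,10}
'c' @ 2: {1,2,3,4,8,11,12}
'd' @ 3: {5,6,13}  (accept∈set)
'c' @ 4: {}  — no active states
rest 'd' ignored (set empty)
end set {} — state 13 not in

Answer: REJECT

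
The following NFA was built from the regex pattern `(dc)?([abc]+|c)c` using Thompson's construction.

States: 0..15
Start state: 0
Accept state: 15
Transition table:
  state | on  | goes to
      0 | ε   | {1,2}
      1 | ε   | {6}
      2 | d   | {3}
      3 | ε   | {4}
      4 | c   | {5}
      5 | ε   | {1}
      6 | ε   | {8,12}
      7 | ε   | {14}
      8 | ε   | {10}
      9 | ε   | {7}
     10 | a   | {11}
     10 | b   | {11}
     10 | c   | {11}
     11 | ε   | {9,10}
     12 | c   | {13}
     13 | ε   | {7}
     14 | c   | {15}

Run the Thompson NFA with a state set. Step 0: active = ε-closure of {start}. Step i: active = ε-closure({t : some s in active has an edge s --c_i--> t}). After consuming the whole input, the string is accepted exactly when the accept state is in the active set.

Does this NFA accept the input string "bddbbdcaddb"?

Answer: REJECT

Steps:
initial (ε-close {0}): {0,1,2,6,8,10,12}
'b' @ 1: {7,9,10,11,14}
'd' @ 2: {}  — no active states
rest 'dbbdcaddb' ignored (set empty)
after full input: {}  (accept=15 not in)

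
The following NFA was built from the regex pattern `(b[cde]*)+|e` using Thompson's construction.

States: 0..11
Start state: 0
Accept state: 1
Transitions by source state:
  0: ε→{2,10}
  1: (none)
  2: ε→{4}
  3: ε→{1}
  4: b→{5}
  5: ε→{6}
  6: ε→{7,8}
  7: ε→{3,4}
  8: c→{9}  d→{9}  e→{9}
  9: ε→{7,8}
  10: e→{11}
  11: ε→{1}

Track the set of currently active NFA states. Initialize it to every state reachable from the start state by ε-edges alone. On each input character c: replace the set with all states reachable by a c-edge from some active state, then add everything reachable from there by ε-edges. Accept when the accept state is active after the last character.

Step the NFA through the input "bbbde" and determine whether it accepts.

initial (ε-close {0}): {0,2,4,10}
'b' @ 1: {1,3,4,5,6,7,8}  (accept∈set)
'b' @ 2: {1,3,4,5,6,7,8}  (accept∈set)
'b' @ 3: {1,3,4,5,6,7,8}  (accept∈set)
'd' @ 4: {1,3,4,7,8,9}  (accept∈set)
'e' @ 5: {1,3,4,7,8,9}  (accept∈set)
final: {1,3,4,7,8,9}; accept 1 in set

Answer: ACCEPT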